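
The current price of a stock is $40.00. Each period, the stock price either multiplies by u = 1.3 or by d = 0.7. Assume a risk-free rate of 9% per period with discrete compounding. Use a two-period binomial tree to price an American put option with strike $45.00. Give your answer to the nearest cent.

Risk-neutral probability p = (1 + 0.09 − 0.7)/(1.3 − 0.7) = 0.3900/0.6000 = 0.6500
Terminal stock prices: S_uu = 67.6, S_ud = 36.4, S_dd = 19.6
Terminal payoffs (K − S): max(-22.6, 0) = 0, max(8.6, 0) = 8.6, max(25.4, 0) = 25.4
Node u (S = 52): continuation = 1/1.09·[0.6500·0.0000 + 0.3500·8.6000] = 2.7615; exercise value = 0.0000 ≤ continuation, so V_u = 2.7615
Node d (S = 28): continuation = 1/1.09·[0.6500·8.6000 + 0.3500·25.4000] = 13.2844; exercise value = 17.0000 > continuation, so V_d = 17.0000 (exercise)
Node 0 (S = 40): continuation = 1/1.09·[0.6500·2.7615 + 0.3500·17.0000] = 7.1055; exercise value = 5.0000 ≤ continuation, so V_0 = 7.1055

$7.11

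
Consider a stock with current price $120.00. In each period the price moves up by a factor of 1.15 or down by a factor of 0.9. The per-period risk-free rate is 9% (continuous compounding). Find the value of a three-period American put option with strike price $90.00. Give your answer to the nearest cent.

$0.02

Risk-neutral probability p = (e^0.09 − 0.9)/(1.15 − 0.9) = 0.1942/0.2500 = 0.7767
Terminal stock prices: S_uuu = 182.5, S_uud = 142.8, S_udd = 111.8, S_ddd = 87.48
Terminal payoffs (K − S): max(-92.5, 0) = 0, max(-52.83, 0) = 0, max(-21.78, 0) = 0, max(2.52, 0) = 2.52
Node uu (S = 158.7): continuation = e^(−0.09)·[0.7767·0.0000 + 0.2233·0.0000] = 0.0000; exercise value = 0.0000 ≤ continuation, so V_uu = 0.0000
Node ud (S = 124.2): continuation = e^(−0.09)·[0.7767·0.0000 + 0.2233·0.0000] = 0.0000; exercise value = 0.0000 ≤ continuation, so V_ud = 0.0000
Node dd (S = 97.2): continuation = e^(−0.09)·[0.7767·0.0000 + 0.2233·2.5200] = 0.5143; exercise value = 0.0000 ≤ continuation, so V_dd = 0.5143
Node u (S = 138): continuation = e^(−0.09)·[0.7767·0.0000 + 0.2233·0.0000] = 0.0000; exercise value = 0.0000 ≤ continuation, so V_u = 0.0000
Node d (S = 108): continuation = e^(−0.09)·[0.7767·0.0000 + 0.2233·0.5143] = 0.1050; exercise value = 0.0000 ≤ continuation, so V_d = 0.1050
Node 0 (S = 120): continuation = e^(−0.09)·[0.7767·0.0000 + 0.2233·0.1050] = 0.0214; exercise value = 0.0000 ≤ continuation, so V_0 = 0.0214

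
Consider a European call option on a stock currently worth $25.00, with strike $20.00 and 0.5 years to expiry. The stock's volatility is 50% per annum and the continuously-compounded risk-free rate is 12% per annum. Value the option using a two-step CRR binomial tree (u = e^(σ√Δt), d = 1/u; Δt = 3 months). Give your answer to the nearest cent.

$7.31

CRR parameters: u = e^(σ√Δt) = e^(0.5·√0.25) = 1.2840, d = 1/u = 0.7788
Per-period rate: rΔt = 0.12·0.25 = 0.03, so R = e^0.03 = 1.0305
Risk-neutral probability p = (e^0.03 − 0.7788)/(1.2840 − 0.7788) = 0.2517/0.5052 = 0.4981
Terminal stock prices: S_uu = 41.22, S_ud = 25, S_dd = 15.16
Terminal payoffs (S − K): max(21.22, 0) = 21.22, max(5, 0) = 5, max(-4.837, 0) = 0
Node u (S = 32.1): V_u = e^(−0.03)·[0.4981·21.2180 + 0.5019·5.0000] = 12.6917
Node d (S = 19.47): V_d = e^(−0.03)·[0.4981·5.0000 + 0.5019·0.0000] = 2.4169
Node 0 (S = 25): V_0 = e^(−0.03)·[0.4981·12.6917 + 0.5019·2.4169] = 7.3121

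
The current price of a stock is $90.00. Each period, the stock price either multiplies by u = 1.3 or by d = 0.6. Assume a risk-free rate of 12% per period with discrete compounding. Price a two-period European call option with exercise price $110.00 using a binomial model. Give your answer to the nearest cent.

$18.52

Risk-neutral probability p = (1 + 0.12 − 0.6)/(1.3 − 0.6) = 0.5200/0.7000 = 0.7429
Terminal stock prices: S_uu = 152.1, S_ud = 70.2, S_dd = 32.4
Terminal payoffs (S − K): max(42.1, 0) = 42.1, max(-39.8, 0) = 0, max(-77.6, 0) = 0
Node u (S = 117): V_u = 1/1.12·[0.7429·42.1000 + 0.2571·0.0000] = 27.9235
Node d (S = 54): V_d = 1/1.12·[0.7429·0.0000 + 0.2571·0.0000] = 0.0000
Node 0 (S = 90): V_0 = 1/1.12·[0.7429·27.9235 + 0.2571·0.0000] = 18.5207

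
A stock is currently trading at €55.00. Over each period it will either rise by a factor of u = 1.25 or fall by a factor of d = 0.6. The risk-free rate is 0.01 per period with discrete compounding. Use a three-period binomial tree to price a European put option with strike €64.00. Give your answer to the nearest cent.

€17.69

Risk-neutral probability p = (1 + 0.01 − 0.6)/(1.25 − 0.6) = 0.4100/0.6500 = 0.6308
Terminal stock prices: S_uuu = 107.4, S_uud = 51.56, S_udd = 24.75, S_ddd = 11.88
Terminal payoffs (K − S): max(-43.42, 0) = 0, max(12.44, 0) = 12.44, max(39.25, 0) = 39.25, max(52.12, 0) = 52.12
Node uu (S = 85.94): V_uu = 1/1.01·[0.6308·0.0000 + 0.3692·12.4375] = 4.5468
Node ud (S = 41.25): V_ud = 1/1.01·[0.6308·12.4375 + 0.3692·39.2500] = 22.1163
Node dd (S = 19.8): V_dd = 1/1.01·[0.6308·39.2500 + 0.3692·52.1200] = 43.5663
Node u (S = 68.75): V_u = 1/1.01·[0.6308·4.5468 + 0.3692·22.1163] = 10.9248
Node d (S = 33): V_d = 1/1.01·[0.6308·22.1163 + 0.3692·43.5663] = 29.7389
Node 0 (S = 55): V_0 = 1/1.01·[0.6308·10.9248 + 0.3692·29.7389] = 17.6946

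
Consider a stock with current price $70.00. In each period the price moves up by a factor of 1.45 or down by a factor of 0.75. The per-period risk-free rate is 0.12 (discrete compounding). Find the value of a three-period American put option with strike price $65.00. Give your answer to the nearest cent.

$5.92

Risk-neutral probability p = (1 + 0.12 − 0.75)/(1.45 − 0.75) = 0.3700/0.7000 = 0.5286
Terminal stock prices: S_uuu = 213.4, S_uud = 110.4, S_udd = 57.09, S_ddd = 29.53
Terminal payoffs (K − S): max(-148.4, 0) = 0, max(-45.38, 0) = 0, max(7.906, 0) = 7.906, max(35.47, 0) = 35.47
Node uu (S = 147.2): continuation = 1/1.12·[0.5286·0.0000 + 0.4714·0.0000] = 0.0000; exercise value = 0.0000 ≤ continuation, so V_uu = 0.0000
Node ud (S = 76.12): continuation = 1/1.12·[0.5286·0.0000 + 0.4714·7.9062] = 3.3279; exercise value = 0.0000 ≤ continuation, so V_ud = 3.3279
Node dd (S = 39.38): continuation = 1/1.12·[0.5286·7.9062 + 0.4714·35.4688] = 18.6607; exercise value = 25.6250 > continuation, so V_dd = 25.6250 (exercise)
Node u (S = 101.5): continuation = 1/1.12·[0.5286·0.0000 + 0.4714·3.3279] = 1.4008; exercise value = 0.0000 ≤ continuation, so V_u = 1.4008
Node d (S = 52.5): continuation = 1/1.12·[0.5286·3.3279 + 0.4714·25.6250] = 12.3566; exercise value = 12.5000 > continuation, so V_d = 12.5000 (exercise)
Node 0 (S = 70): continuation = 1/1.12·[0.5286·1.4008 + 0.4714·12.5000] = 5.9226; exercise value = 0.0000 ≤ continuation, so V_0 = 5.9226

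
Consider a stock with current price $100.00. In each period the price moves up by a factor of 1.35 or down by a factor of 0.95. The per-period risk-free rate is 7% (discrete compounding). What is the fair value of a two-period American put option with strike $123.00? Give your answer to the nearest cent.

$23.00

Risk-neutral probability p = (1 + 0.07 − 0.95)/(1.35 − 0.95) = 0.1200/0.4000 = 0.3000
Terminal stock prices: S_uu = 182.3, S_ud = 128.2, S_dd = 90.25
Terminal payoffs (K − S): max(-59.25, 0) = 0, max(-5.25, 0) = 0, max(32.75, 0) = 32.75
Node u (S = 135): continuation = 1/1.07·[0.3000·0.0000 + 0.7000·0.0000] = 0.0000; exercise value = 0.0000 ≤ continuation, so V_u = 0.0000
Node d (S = 95): continuation = 1/1.07·[0.3000·0.0000 + 0.7000·32.7500] = 21.4252; exercise value = 28.0000 > continuation, so V_d = 28.0000 (exercise)
Node 0 (S = 100): continuation = 1/1.07·[0.3000·0.0000 + 0.7000·28.0000] = 18.3178; exercise value = 23.0000 > continuation, so V_0 = 23.0000 (exercise)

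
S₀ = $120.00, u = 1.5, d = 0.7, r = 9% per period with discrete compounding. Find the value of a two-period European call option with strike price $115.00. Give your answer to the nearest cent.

Risk-neutral probability p = (1 + 0.09 − 0.7)/(1.5 − 0.7) = 0.3900/0.8000 = 0.4875
Terminal stock prices: S_uu = 270, S_ud = 126, S_dd = 58.8
Terminal payoffs (S − K): max(155, 0) = 155, max(11, 0) = 11, max(-56.2, 0) = 0
Node u (S = 180): V_u = 1/1.09·[0.4875·155.0000 + 0.5125·11.0000] = 74.4954
Node d (S = 84): V_d = 1/1.09·[0.4875·11.0000 + 0.5125·0.0000] = 4.9197
Node 0 (S = 120): V_0 = 1/1.09·[0.4875·74.4954 + 0.5125·4.9197] = 35.6311

$35.63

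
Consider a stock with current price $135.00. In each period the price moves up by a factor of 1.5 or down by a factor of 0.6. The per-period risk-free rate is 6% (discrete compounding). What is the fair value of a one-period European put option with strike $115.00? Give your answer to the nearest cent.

Risk-neutral probability p = (1 + 0.06 − 0.6)/(1.5 − 0.6) = 0.4600/0.9000 = 0.5111
Terminal stock prices: S_u = 202.5, S_d = 81
Terminal payoffs (K − S): max(-87.5, 0) = 0, max(34, 0) = 34
Node 0 (S = 135): V_0 = 1/1.06·[0.5111·0.0000 + 0.4889·34.0000] = 15.6813

$15.68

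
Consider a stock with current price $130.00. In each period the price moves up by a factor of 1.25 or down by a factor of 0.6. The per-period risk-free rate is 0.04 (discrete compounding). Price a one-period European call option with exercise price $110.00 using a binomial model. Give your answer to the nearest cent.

$34.17

Risk-neutral probability p = (1 + 0.04 − 0.6)/(1.25 − 0.6) = 0.4400/0.6500 = 0.6769
Terminal stock prices: S_u = 162.5, S_d = 78
Terminal payoffs (S − K): max(52.5, 0) = 52.5, max(-32, 0) = 0
Node 0 (S = 130): V_0 = 1/1.04·[0.6769·52.5000 + 0.3231·0.0000] = 34.1716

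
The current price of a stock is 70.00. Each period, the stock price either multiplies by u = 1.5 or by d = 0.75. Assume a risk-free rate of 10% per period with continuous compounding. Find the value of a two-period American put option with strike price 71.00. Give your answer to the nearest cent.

Risk-neutral probability p = (e^0.1 − 0.75)/(1.5 − 0.75) = 0.3552/0.7500 = 0.4736
Terminal stock prices: S_uu = 157.5, S_ud = 78.75, S_dd = 39.38
Terminal payoffs (K − S): max(-86.5, 0) = 0, max(-7.75, 0) = 0, max(31.62, 0) = 31.62
Node u (S = 105): continuation = e^(−0.1)·[0.4736·0.0000 + 0.5264·0.0000] = 0.0000; exercise value = 0.0000 ≤ continuation, so V_u = 0.0000
Node d (S = 52.5): continuation = e^(−0.1)·[0.4736·0.0000 + 0.5264·31.6250] = 15.0643; exercise value = 18.5000 > continuation, so V_d = 18.5000 (exercise)
Node 0 (S = 70): continuation = e^(−0.1)·[0.4736·0.0000 + 0.5264·18.5000] = 8.8123; exercise value = 1.0000 ≤ continuation, so V_0 = 8.8123

8.81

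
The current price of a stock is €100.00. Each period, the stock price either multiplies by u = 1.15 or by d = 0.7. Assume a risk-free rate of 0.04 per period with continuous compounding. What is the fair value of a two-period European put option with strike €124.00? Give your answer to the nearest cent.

€18.83

Risk-neutral probability p = (e^0.04 − 0.7)/(1.15 − 0.7) = 0.3408/0.4500 = 0.7574
Terminal stock prices: S_uu = 132.2, S_ud = 80.5, S_dd = 49
Terminal payoffs (K − S): max(-8.25, 0) = 0, max(43.5, 0) = 43.5, max(75, 0) = 75
Node u (S = 115): V_u = e^(−0.04)·[0.7574·0.0000 + 0.2426·43.5000] = 10.1411
Node d (S = 70): V_d = e^(−0.04)·[0.7574·43.5000 + 0.2426·75.0000] = 49.1379
Node 0 (S = 100): V_0 = e^(−0.04)·[0.7574·10.1411 + 0.2426·49.1379] = 18.8347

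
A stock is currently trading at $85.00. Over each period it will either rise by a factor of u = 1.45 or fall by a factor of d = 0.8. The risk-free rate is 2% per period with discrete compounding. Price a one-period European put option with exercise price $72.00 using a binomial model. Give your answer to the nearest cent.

Risk-neutral probability p = (1 + 0.02 − 0.8)/(1.45 − 0.8) = 0.2200/0.6500 = 0.3385
Terminal stock prices: S_u = 123.2, S_d = 68
Terminal payoffs (K − S): max(-51.25, 0) = 0, max(4, 0) = 4
Node 0 (S = 85): V_0 = 1/1.02·[0.3385·0.0000 + 0.6615·4.0000] = 2.5943

$2.59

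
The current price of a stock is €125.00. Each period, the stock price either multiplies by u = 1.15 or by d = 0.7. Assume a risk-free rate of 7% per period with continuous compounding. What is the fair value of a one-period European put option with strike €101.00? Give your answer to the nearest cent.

€2.17

Risk-neutral probability p = (e^0.07 − 0.7)/(1.15 − 0.7) = 0.3725/0.4500 = 0.8278
Terminal stock prices: S_u = 143.8, S_d = 87.5
Terminal payoffs (K − S): max(-42.75, 0) = 0, max(13.5, 0) = 13.5
Node 0 (S = 125): V_0 = e^(−0.07)·[0.8278·0.0000 + 0.1722·13.5000] = 2.1676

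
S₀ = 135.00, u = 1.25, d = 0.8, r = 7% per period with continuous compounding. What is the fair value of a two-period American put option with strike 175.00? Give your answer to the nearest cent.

40.00

Risk-neutral probability p = (e^0.07 − 0.8)/(1.25 − 0.8) = 0.2725/0.4500 = 0.6056
Terminal stock prices: S_uu = 210.9, S_ud = 135, S_dd = 86.4
Terminal payoffs (K − S): max(-35.94, 0) = 0, max(40, 0) = 40, max(88.6, 0) = 88.6
Node u (S = 168.8): continuation = e^(−0.07)·[0.6056·0.0000 + 0.3944·40.0000] = 14.7104; exercise value = 6.2500 ≤ continuation, so V_u = 14.7104
Node d (S = 108): continuation = e^(−0.07)·[0.6056·40.0000 + 0.3944·88.6000] = 55.1689; exercise value = 67.0000 > continuation, so V_d = 67.0000 (exercise)
Node 0 (S = 135): continuation = e^(−0.07)·[0.6056·14.7104 + 0.3944·67.0000] = 32.9460; exercise value = 40.0000 > continuation, so V_0 = 40.0000 (exercise)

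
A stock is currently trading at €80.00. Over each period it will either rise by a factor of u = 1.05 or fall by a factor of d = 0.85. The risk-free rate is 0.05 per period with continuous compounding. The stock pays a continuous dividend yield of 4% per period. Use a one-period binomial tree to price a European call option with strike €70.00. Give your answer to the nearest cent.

€10.66

Per-period risk-free factor R = e^0.05 = 1.0513; dividend-adjusted growth = e^(0.05−0.04) = 1.0101.
Risk-neutral probability p = (1.0101 − 0.85)/(1.05 − 0.85) = 0.1601/0.2000 = 0.8003
Terminal stock prices: S_u = 84, S_d = 68
Terminal payoffs (S − K): max(14, 0) = 14, max(-2, 0) = 0
Node 0 (S = 80): V_0 = e^(−0.05)·[0.8003·14.0000 + 0.1997·0.0000] = 10.6571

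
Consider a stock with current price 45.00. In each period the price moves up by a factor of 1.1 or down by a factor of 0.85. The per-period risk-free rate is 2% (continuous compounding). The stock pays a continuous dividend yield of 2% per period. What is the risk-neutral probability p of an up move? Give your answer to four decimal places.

Per-period risk-free factor R = e^0.02 = 1.0202; dividend-adjusted growth = e^(0.02−0.02) = 1.0000.
Risk-neutral probability p = (1.0000 − 0.85)/(1.1 − 0.85) = 0.1500/0.2500 = 0.6000

p = 0.6000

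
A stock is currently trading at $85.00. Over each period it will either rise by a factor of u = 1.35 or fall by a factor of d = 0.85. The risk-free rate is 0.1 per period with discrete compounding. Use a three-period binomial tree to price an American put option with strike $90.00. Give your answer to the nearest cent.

Risk-neutral probability p = (1 + 0.1 − 0.85)/(1.35 − 0.85) = 0.2500/0.5000 = 0.5000
Terminal stock prices: S_uuu = 209.1, S_uud = 131.7, S_udd = 82.91, S_ddd = 52.2
Terminal payoffs (K − S): max(-119.1, 0) = 0, max(-41.68, 0) = 0, max(7.093, 0) = 7.093, max(37.8, 0) = 37.8
Node uu (S = 154.9): continuation = 1/1.1·[0.5000·0.0000 + 0.5000·0.0000] = 0.0000; exercise value = 0.0000 ≤ continuation, so V_uu = 0.0000
Node ud (S = 97.54): continuation = 1/1.1·[0.5000·0.0000 + 0.5000·7.0931] = 3.2241; exercise value = 0.0000 ≤ continuation, so V_ud = 3.2241
Node dd (S = 61.41): continuation = 1/1.1·[0.5000·7.0931 + 0.5000·37.7994] = 20.4057; exercise value = 28.5875 > continuation, so V_dd = 28.5875 (exercise)
Node u (S = 114.8): continuation = 1/1.1·[0.5000·0.0000 + 0.5000·3.2241] = 1.4655; exercise value = 0.0000 ≤ continuation, so V_u = 1.4655
Node d (S = 72.25): continuation = 1/1.1·[0.5000·3.2241 + 0.5000·28.5875] = 14.4598; exercise value = 17.7500 > continuation, so V_d = 17.7500 (exercise)
Node 0 (S = 85): continuation = 1/1.1·[0.5000·1.4655 + 0.5000·17.7500] = 8.7343; exercise value = 5.0000 ≤ continuation, so V_0 = 8.7343

$8.73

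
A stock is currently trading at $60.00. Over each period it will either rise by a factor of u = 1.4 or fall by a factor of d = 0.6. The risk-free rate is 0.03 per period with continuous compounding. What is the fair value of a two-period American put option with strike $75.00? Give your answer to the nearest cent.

Risk-neutral probability p = (e^0.03 − 0.6)/(1.4 − 0.6) = 0.4305/0.8000 = 0.5381
Terminal stock prices: S_uu = 117.6, S_ud = 50.4, S_dd = 21.6
Terminal payoffs (K − S): max(-42.6, 0) = 0, max(24.6, 0) = 24.6, max(53.4, 0) = 53.4
Node u (S = 84): continuation = e^(−0.03)·[0.5381·0.0000 + 0.4619·24.6000] = 11.0277; exercise value = 0.0000 ≤ continuation, so V_u = 11.0277
Node d (S = 36): continuation = e^(−0.03)·[0.5381·24.6000 + 0.4619·53.4000] = 36.7834; exercise value = 39.0000 > continuation, so V_d = 39.0000 (exercise)
Node 0 (S = 60): continuation = e^(−0.03)·[0.5381·11.0277 + 0.4619·39.0000] = 23.2412; exercise value = 15.0000 ≤ continuation, so V_0 = 23.2412

$23.24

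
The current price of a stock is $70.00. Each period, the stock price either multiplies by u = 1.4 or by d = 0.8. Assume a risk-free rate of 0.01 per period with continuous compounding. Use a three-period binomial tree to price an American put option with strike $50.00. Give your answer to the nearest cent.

Risk-neutral probability p = (e^0.01 − 0.8)/(1.4 − 0.8) = 0.2101/0.6000 = 0.3501
Terminal stock prices: S_uuu = 192.1, S_uud = 109.8, S_udd = 62.72, S_ddd = 35.84
Terminal payoffs (K − S): max(-142.1, 0) = 0, max(-59.76, 0) = 0, max(-12.72, 0) = 0, max(14.16, 0) = 14.16
Node uu (S = 137.2): continuation = e^(−0.01)·[0.3501·0.0000 + 0.6499·0.0000] = 0.0000; exercise value = 0.0000 ≤ continuation, so V_uu = 0.0000
Node ud (S = 78.4): continuation = e^(−0.01)·[0.3501·0.0000 + 0.6499·0.0000] = 0.0000; exercise value = 0.0000 ≤ continuation, so V_ud = 0.0000
Node dd (S = 44.8): continuation = e^(−0.01)·[0.3501·0.0000 + 0.6499·14.1600] = 9.1112; exercise value = 5.2000 ≤ continuation, so V_dd = 9.1112
Node u (S = 98): continuation = e^(−0.01)·[0.3501·0.0000 + 0.6499·0.0000] = 0.0000; exercise value = 0.0000 ≤ continuation, so V_u = 0.0000
Node d (S = 56): continuation = e^(−0.01)·[0.3501·0.0000 + 0.6499·9.1112] = 5.8626; exercise value = 0.0000 ≤ continuation, so V_d = 5.8626
Node 0 (S = 70): continuation = e^(−0.01)·[0.3501·0.0000 + 0.6499·5.8626] = 3.7723; exercise value = 0.0000 ≤ continuation, so V_0 = 3.7723

$3.77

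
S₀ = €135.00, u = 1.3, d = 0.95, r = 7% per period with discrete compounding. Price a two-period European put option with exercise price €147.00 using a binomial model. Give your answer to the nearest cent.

€9.49

Risk-neutral probability p = (1 + 0.07 − 0.95)/(1.3 − 0.95) = 0.1200/0.3500 = 0.3429
Terminal stock prices: S_uu = 228.2, S_ud = 166.7, S_dd = 121.8
Terminal payoffs (K − S): max(-81.15, 0) = 0, max(-19.72, 0) = 0, max(25.16, 0) = 25.16
Node u (S = 175.5): V_u = 1/1.07·[0.3429·0.0000 + 0.6571·0.0000] = 0.0000
Node d (S = 128.2): V_d = 1/1.07·[0.3429·0.0000 + 0.6571·25.1625] = 15.4536
Node 0 (S = 135): V_0 = 1/1.07·[0.3429·0.0000 + 0.6571·15.4536] = 9.4909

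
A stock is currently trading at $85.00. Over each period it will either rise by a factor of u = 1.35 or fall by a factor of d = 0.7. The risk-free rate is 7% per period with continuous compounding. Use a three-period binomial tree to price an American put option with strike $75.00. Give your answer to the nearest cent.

Risk-neutral probability p = (e^0.07 − 0.7)/(1.35 − 0.7) = 0.3725/0.6500 = 0.5731
Terminal stock prices: S_uuu = 209.1, S_uud = 108.4, S_udd = 56.23, S_ddd = 29.15
Terminal payoffs (K − S): max(-134.1, 0) = 0, max(-33.44, 0) = 0, max(18.77, 0) = 18.77, max(45.85, 0) = 45.85
Node uu (S = 154.9): continuation = e^(−0.07)·[0.5731·0.0000 + 0.4269·0.0000] = 0.0000; exercise value = 0.0000 ≤ continuation, so V_uu = 0.0000
Node ud (S = 80.33): continuation = e^(−0.07)·[0.5731·0.0000 + 0.4269·18.7725] = 7.4724; exercise value = 0.0000 ≤ continuation, so V_ud = 7.4724
Node dd (S = 41.65): continuation = e^(−0.07)·[0.5731·18.7725 + 0.4269·45.8450] = 28.2795; exercise value = 33.3500 > continuation, so V_dd = 33.3500 (exercise)
Node u (S = 114.8): continuation = e^(−0.07)·[0.5731·0.0000 + 0.4269·7.4724] = 2.9744; exercise value = 0.0000 ≤ continuation, so V_u = 2.9744
Node d (S = 59.5): continuation = e^(−0.07)·[0.5731·7.4724 + 0.4269·33.3500] = 17.2677; exercise value = 15.5000 ≤ continuation, so V_d = 17.2677
Node 0 (S = 85): continuation = e^(−0.07)·[0.5731·2.9744 + 0.4269·17.2677] = 8.4627; exercise value = 0.0000 ≤ continuation, so V_0 = 8.4627

$8.46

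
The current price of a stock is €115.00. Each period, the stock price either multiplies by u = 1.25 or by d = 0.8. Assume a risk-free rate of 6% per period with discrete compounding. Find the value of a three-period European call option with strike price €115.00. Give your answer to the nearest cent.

€27.96

Risk-neutral probability p = (1 + 0.06 − 0.8)/(1.25 − 0.8) = 0.2600/0.4500 = 0.5778
Terminal stock prices: S_uuu = 224.6, S_uud = 143.8, S_udd = 92, S_ddd = 58.88
Terminal payoffs (S − K): max(109.6, 0) = 109.6, max(28.75, 0) = 28.75, max(-23, 0) = 0, max(-56.12, 0) = 0
Node uu (S = 179.7): V_uu = 1/1.06·[0.5778·109.6094 + 0.4222·28.7500] = 71.1969
Node ud (S = 115): V_ud = 1/1.06·[0.5778·28.7500 + 0.4222·0.0000] = 15.6709
Node dd (S = 73.6): V_dd = 1/1.06·[0.5778·0.0000 + 0.4222·0.0000] = 0.0000
Node u (S = 143.8): V_u = 1/1.06·[0.5778·71.1969 + 0.4222·15.6709] = 45.0496
Node d (S = 92): V_d = 1/1.06·[0.5778·15.6709 + 0.4222·0.0000] = 8.5418
Node 0 (S = 115): V_0 = 1/1.06·[0.5778·45.0496 + 0.4222·8.5418] = 27.9577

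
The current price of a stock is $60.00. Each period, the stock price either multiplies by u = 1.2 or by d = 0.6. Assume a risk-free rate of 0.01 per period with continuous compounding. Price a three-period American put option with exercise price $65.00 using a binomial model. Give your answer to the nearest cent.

Risk-neutral probability p = (e^0.01 − 0.6)/(1.2 − 0.6) = 0.4101/0.6000 = 0.6834
Terminal stock prices: S_uuu = 103.7, S_uud = 51.84, S_udd = 25.92, S_ddd = 12.96
Terminal payoffs (K − S): max(-38.68, 0) = 0, max(13.16, 0) = 13.16, max(39.08, 0) = 39.08, max(52.04, 0) = 52.04
Node uu (S = 86.4): continuation = e^(−0.01)·[0.6834·0.0000 + 0.3166·13.1600] = 4.1248; exercise value = 0.0000 ≤ continuation, so V_uu = 4.1248
Node ud (S = 43.2): continuation = e^(−0.01)·[0.6834·13.1600 + 0.3166·39.0800] = 21.1532; exercise value = 21.8000 > continuation, so V_ud = 21.8000 (exercise)
Node dd (S = 21.6): continuation = e^(−0.01)·[0.6834·39.0800 + 0.3166·52.0400] = 42.7532; exercise value = 43.4000 > continuation, so V_dd = 43.4000 (exercise)
Node u (S = 72): continuation = e^(−0.01)·[0.6834·4.1248 + 0.3166·21.8000] = 9.6237; exercise value = 0.0000 ≤ continuation, so V_u = 9.6237
Node d (S = 36): continuation = e^(−0.01)·[0.6834·21.8000 + 0.3166·43.4000] = 28.3532; exercise value = 29.0000 > continuation, so V_d = 29.0000 (exercise)
Node 0 (S = 60): continuation = e^(−0.01)·[0.6834·9.6237 + 0.3166·29.0000] = 15.6011; exercise value = 5.0000 ≤ continuation, so V_0 = 15.6011

$15.60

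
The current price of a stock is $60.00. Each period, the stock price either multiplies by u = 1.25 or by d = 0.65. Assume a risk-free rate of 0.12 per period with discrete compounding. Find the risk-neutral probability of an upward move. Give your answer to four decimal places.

p = 0.7833

Risk-neutral probability p = (1 + 0.12 − 0.65)/(1.25 − 0.65) = 0.4700/0.6000 = 0.7833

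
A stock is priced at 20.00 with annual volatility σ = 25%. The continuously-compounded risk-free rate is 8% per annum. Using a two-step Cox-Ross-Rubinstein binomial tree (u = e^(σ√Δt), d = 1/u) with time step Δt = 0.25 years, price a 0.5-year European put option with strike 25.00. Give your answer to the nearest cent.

CRR parameters: u = e^(σ√Δt) = e^(0.25·√0.25) = 1.1331, d = 1/u = 0.8825
Per-period rate: rΔt = 0.08·0.25 = 0.02, so R = e^0.02 = 1.0202
Risk-neutral probability p = (e^0.02 − 0.8825)/(1.1331 − 0.8825) = 0.1377/0.2507 = 0.5494
Terminal stock prices: S_uu = 25.68, S_ud = 20, S_dd = 15.58
Terminal payoffs (K − S): max(-0.6805, 0) = 0, max(5, 0) = 5, max(9.424, 0) = 9.424
Node u (S = 22.66): V_u = e^(−0.02)·[0.5494·0.0000 + 0.4506·5.0000] = 2.2085
Node d (S = 17.65): V_d = e^(−0.02)·[0.5494·5.0000 + 0.4506·9.4240] = 6.8550
Node 0 (S = 20): V_0 = e^(−0.02)·[0.5494·2.2085 + 0.4506·6.8550] = 4.2171

4.22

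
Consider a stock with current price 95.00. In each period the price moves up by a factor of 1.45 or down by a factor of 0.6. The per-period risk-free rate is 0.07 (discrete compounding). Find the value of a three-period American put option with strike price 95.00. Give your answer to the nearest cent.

19.97

Risk-neutral probability p = (1 + 0.07 − 0.6)/(1.45 − 0.6) = 0.4700/0.8500 = 0.5529
Terminal stock prices: S_uuu = 289.6, S_uud = 119.8, S_udd = 49.59, S_ddd = 20.52
Terminal payoffs (K − S): max(-194.6, 0) = 0, max(-24.84, 0) = 0, max(45.41, 0) = 45.41, max(74.48, 0) = 74.48
Node uu (S = 199.7): continuation = 1/1.07·[0.5529·0.0000 + 0.4471·0.0000] = 0.0000; exercise value = 0.0000 ≤ continuation, so V_uu = 0.0000
Node ud (S = 82.65): continuation = 1/1.07·[0.5529·0.0000 + 0.4471·45.4100] = 18.9728; exercise value = 12.3500 ≤ continuation, so V_ud = 18.9728
Node dd (S = 34.2): continuation = 1/1.07·[0.5529·45.4100 + 0.4471·74.4800] = 54.5850; exercise value = 60.8000 > continuation, so V_dd = 60.8000 (exercise)
Node u (S = 137.8): continuation = 1/1.07·[0.5529·0.0000 + 0.4471·18.9728] = 7.9271; exercise value = 0.0000 ≤ continuation, so V_u = 7.9271
Node d (S = 57): continuation = 1/1.07·[0.5529·18.9728 + 0.4471·60.8000] = 35.2075; exercise value = 38.0000 > continuation, so V_d = 38.0000 (exercise)
Node 0 (S = 95): continuation = 1/1.07·[0.5529·7.9271 + 0.4471·38.0000] = 19.9733; exercise value = 0.0000 ≤ continuation, so V_0 = 19.9733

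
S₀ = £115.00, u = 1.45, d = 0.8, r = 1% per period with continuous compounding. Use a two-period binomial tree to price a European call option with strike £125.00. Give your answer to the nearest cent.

£15.56

Risk-neutral probability p = (e^0.01 − 0.8)/(1.45 − 0.8) = 0.2101/0.6500 = 0.3232
Terminal stock prices: S_uu = 241.8, S_ud = 133.4, S_dd = 73.6
Terminal payoffs (S − K): max(116.8, 0) = 116.8, max(8.4, 0) = 8.4, max(-51.4, 0) = 0
Node u (S = 166.8): V_u = e^(−0.01)·[0.3232·116.7875 + 0.6768·8.4000] = 42.9938
Node d (S = 92): V_d = e^(−0.01)·[0.3232·8.4000 + 0.6768·0.0000] = 2.6875
Node 0 (S = 115): V_0 = e^(−0.01)·[0.3232·42.9938 + 0.6768·2.6875] = 15.5563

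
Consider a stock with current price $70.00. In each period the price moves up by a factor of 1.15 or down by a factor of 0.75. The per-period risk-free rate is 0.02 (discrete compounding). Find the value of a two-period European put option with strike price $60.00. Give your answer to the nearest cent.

$2.09

Risk-neutral probability p = (1 + 0.02 − 0.75)/(1.15 − 0.75) = 0.2700/0.4000 = 0.6750
Terminal stock prices: S_uu = 92.57, S_ud = 60.38, S_dd = 39.38
Terminal payoffs (K − S): max(-32.57, 0) = 0, max(-0.375, 0) = 0, max(20.62, 0) = 20.62
Node u (S = 80.5): V_u = 1/1.02·[0.6750·0.0000 + 0.3250·0.0000] = 0.0000
Node d (S = 52.5): V_d = 1/1.02·[0.6750·0.0000 + 0.3250·20.6250] = 6.5717
Node 0 (S = 70): V_0 = 1/1.02·[0.6750·0.0000 + 0.3250·6.5717] = 2.0939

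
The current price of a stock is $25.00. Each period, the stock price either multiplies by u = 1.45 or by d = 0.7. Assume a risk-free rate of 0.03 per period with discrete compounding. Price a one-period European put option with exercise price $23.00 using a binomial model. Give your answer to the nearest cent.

$2.99

Risk-neutral probability p = (1 + 0.03 − 0.7)/(1.45 − 0.7) = 0.3300/0.7500 = 0.4400
Terminal stock prices: S_u = 36.25, S_d = 17.5
Terminal payoffs (K − S): max(-13.25, 0) = 0, max(5.5, 0) = 5.5
Node 0 (S = 25): V_0 = 1/1.03·[0.4400·0.0000 + 0.5600·5.5000] = 2.9903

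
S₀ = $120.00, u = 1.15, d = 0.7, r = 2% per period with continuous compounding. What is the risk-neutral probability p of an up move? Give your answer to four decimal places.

p = 0.7116

Risk-neutral probability p = (e^0.02 − 0.7)/(1.15 − 0.7) = 0.3202/0.4500 = 0.7116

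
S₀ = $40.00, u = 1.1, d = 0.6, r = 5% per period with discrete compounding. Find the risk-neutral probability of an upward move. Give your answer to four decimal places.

p = 0.9000

Risk-neutral probability p = (1 + 0.05 − 0.6)/(1.1 − 0.6) = 0.4500/0.5000 = 0.9000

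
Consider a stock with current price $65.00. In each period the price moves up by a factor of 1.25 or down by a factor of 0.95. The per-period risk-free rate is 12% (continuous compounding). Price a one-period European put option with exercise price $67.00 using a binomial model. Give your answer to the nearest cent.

$1.90

Risk-neutral probability p = (e^0.12 − 0.95)/(1.25 − 0.95) = 0.1775/0.3000 = 0.5917
Terminal stock prices: S_u = 81.25, S_d = 61.75
Terminal payoffs (K − S): max(-14.25, 0) = 0, max(5.25, 0) = 5.25
Node 0 (S = 65): V_0 = e^(−0.12)·[0.5917·0.0000 + 0.4083·5.2500] = 1.9014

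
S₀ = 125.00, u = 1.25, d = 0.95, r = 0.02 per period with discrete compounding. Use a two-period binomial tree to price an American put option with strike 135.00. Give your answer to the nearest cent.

Risk-neutral probability p = (1 + 0.02 − 0.95)/(1.25 − 0.95) = 0.0700/0.3000 = 0.2333
Terminal stock prices: S_uu = 195.3, S_ud = 148.4, S_dd = 112.8
Terminal payoffs (K − S): max(-60.31, 0) = 0, max(-13.44, 0) = 0, max(22.19, 0) = 22.19
Node u (S = 156.2): continuation = 1/1.02·[0.2333·0.0000 + 0.7667·0.0000] = 0.0000; exercise value = 0.0000 ≤ continuation, so V_u = 0.0000
Node d (S = 118.8): continuation = 1/1.02·[0.2333·0.0000 + 0.7667·22.1875] = 16.6769; exercise value = 16.2500 ≤ continuation, so V_d = 16.6769
Node 0 (S = 125): continuation = 1/1.02·[0.2333·0.0000 + 0.7667·16.6769] = 12.5349; exercise value = 10.0000 ≤ continuation, so V_0 = 12.5349

12.53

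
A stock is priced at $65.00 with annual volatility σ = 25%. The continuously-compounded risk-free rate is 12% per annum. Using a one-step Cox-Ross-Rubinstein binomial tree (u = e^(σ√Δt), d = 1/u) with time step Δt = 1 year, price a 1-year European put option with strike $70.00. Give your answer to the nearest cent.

CRR parameters: u = e^(σ√Δt) = e^(0.25·√1) = 1.2840, d = 1/u = 0.7788
Per-period rate: rΔt = 0.12·1 = 0.12, so R = e^0.12 = 1.1275
Risk-neutral probability p = (e^0.12 − 0.7788)/(1.2840 − 0.7788) = 0.3487/0.5052 = 0.6902
Terminal stock prices: S_u = 83.46, S_d = 50.62
Terminal payoffs (K − S): max(-13.46, 0) = 0, max(19.38, 0) = 19.38
Node 0 (S = 65): V_0 = e^(−0.12)·[0.6902·0.0000 + 0.3098·19.3779] = 5.3248

$5.32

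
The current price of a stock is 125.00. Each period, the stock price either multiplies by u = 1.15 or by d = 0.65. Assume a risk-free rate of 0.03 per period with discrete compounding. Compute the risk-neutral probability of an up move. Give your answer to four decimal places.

Risk-neutral probability p = (1 + 0.03 − 0.65)/(1.15 − 0.65) = 0.3800/0.5000 = 0.7600

p = 0.7600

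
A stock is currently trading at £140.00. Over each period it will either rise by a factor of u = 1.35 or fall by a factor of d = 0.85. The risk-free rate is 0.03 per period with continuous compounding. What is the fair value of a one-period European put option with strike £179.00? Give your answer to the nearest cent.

£37.21

Risk-neutral probability p = (e^0.03 − 0.85)/(1.35 − 0.85) = 0.1805/0.5000 = 0.3609
Terminal stock prices: S_u = 189, S_d = 119
Terminal payoffs (K − S): max(-10, 0) = 0, max(60, 0) = 60
Node 0 (S = 140): V_0 = e^(−0.03)·[0.3609·0.0000 + 0.6391·60.0000] = 37.2122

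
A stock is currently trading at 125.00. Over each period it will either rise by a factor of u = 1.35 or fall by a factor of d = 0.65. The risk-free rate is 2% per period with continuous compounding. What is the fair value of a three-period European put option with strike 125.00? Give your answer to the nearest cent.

Risk-neutral probability p = (e^0.02 − 0.65)/(1.35 − 0.65) = 0.3702/0.7000 = 0.5289
Terminal stock prices: S_uuu = 307.5, S_uud = 148.1, S_udd = 71.3, S_ddd = 34.33
Terminal payoffs (K − S): max(-182.5, 0) = 0, max(-23.08, 0) = 0, max(53.7, 0) = 53.7, max(90.67, 0) = 90.67
Node uu (S = 227.8): V_uu = e^(−0.02)·[0.5289·0.0000 + 0.4711·0.0000] = 0.0000
Node ud (S = 109.7): V_ud = e^(−0.02)·[0.5289·0.0000 + 0.4711·53.7031] = 24.8007
Node dd (S = 52.81): V_dd = e^(−0.02)·[0.5289·53.7031 + 0.4711·90.6719] = 69.7123
Node u (S = 168.8): V_u = e^(−0.02)·[0.5289·0.0000 + 0.4711·24.8007] = 11.4533
Node d (S = 81.25): V_d = e^(−0.02)·[0.5289·24.8007 + 0.4711·69.7123] = 45.0503
Node 0 (S = 125): V_0 = e^(−0.02)·[0.5289·11.4533 + 0.4711·45.0503] = 26.7420

26.74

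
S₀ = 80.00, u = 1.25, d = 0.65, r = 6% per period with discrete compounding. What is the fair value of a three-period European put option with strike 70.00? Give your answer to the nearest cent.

Risk-neutral probability p = (1 + 0.06 − 0.65)/(1.25 − 0.65) = 0.4100/0.6000 = 0.6833
Terminal stock prices: S_uuu = 156.2, S_uud = 81.25, S_udd = 42.25, S_ddd = 21.97
Terminal payoffs (K − S): max(-86.25, 0) = 0, max(-11.25, 0) = 0, max(27.75, 0) = 27.75, max(48.03, 0) = 48.03
Node uu (S = 125): V_uu = 1/1.06·[0.6833·0.0000 + 0.3167·0.0000] = 0.0000
Node ud (S = 65): V_ud = 1/1.06·[0.6833·0.0000 + 0.3167·27.7500] = 8.2901
Node dd (S = 33.8): V_dd = 1/1.06·[0.6833·27.7500 + 0.3167·48.0300] = 32.2377
Node u (S = 100): V_u = 1/1.06·[0.6833·0.0000 + 0.3167·8.2901] = 2.4766
Node d (S = 52): V_d = 1/1.06·[0.6833·8.2901 + 0.3167·32.2377] = 14.9750
Node 0 (S = 80): V_0 = 1/1.06·[0.6833·2.4766 + 0.3167·14.9750] = 6.0702

6.07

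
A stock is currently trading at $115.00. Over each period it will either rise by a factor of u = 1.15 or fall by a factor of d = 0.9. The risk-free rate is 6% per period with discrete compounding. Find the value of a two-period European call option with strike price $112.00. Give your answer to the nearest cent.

$17.49

Risk-neutral probability p = (1 + 0.06 − 0.9)/(1.15 − 0.9) = 0.1600/0.2500 = 0.6400
Terminal stock prices: S_uu = 152.1, S_ud = 119, S_dd = 93.15
Terminal payoffs (S − K): max(40.09, 0) = 40.09, max(7.025, 0) = 7.025, max(-18.85, 0) = 0
Node u (S = 132.2): V_u = 1/1.06·[0.6400·40.0875 + 0.3600·7.0250] = 26.5896
Node d (S = 103.5): V_d = 1/1.06·[0.6400·7.0250 + 0.3600·0.0000] = 4.2415
Node 0 (S = 115): V_0 = 1/1.06·[0.6400·26.5896 + 0.3600·4.2415] = 17.4946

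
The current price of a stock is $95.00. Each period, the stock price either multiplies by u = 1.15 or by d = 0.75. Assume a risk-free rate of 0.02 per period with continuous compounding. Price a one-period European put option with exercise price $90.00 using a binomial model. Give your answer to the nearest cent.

Risk-neutral probability p = (e^0.02 − 0.75)/(1.15 − 0.75) = 0.2702/0.4000 = 0.6755
Terminal stock prices: S_u = 109.2, S_d = 71.25
Terminal payoffs (K − S): max(-19.25, 0) = 0, max(18.75, 0) = 18.75
Node 0 (S = 95): V_0 = e^(−0.02)·[0.6755·0.0000 + 0.3245·18.7500] = 5.9638

$5.96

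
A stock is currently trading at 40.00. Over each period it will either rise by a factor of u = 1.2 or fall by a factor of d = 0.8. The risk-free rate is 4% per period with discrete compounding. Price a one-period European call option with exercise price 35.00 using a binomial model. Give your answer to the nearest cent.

7.50

Risk-neutral probability p = (1 + 0.04 − 0.8)/(1.2 − 0.8) = 0.2400/0.4000 = 0.6000
Terminal stock prices: S_u = 48, S_d = 32
Terminal payoffs (S − K): max(13, 0) = 13, max(-3, 0) = 0
Node 0 (S = 40): V_0 = 1/1.04·[0.6000·13.0000 + 0.4000·0.0000] = 7.5000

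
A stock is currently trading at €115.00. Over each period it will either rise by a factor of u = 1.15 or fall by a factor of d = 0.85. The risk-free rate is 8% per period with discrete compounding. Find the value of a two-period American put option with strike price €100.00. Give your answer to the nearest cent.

Risk-neutral probability p = (1 + 0.08 − 0.85)/(1.15 − 0.85) = 0.2300/0.3000 = 0.7667
Terminal stock prices: S_uu = 152.1, S_ud = 112.4, S_dd = 83.09
Terminal payoffs (K − S): max(-52.09, 0) = 0, max(-12.41, 0) = 0, max(16.91, 0) = 16.91
Node u (S = 132.2): continuation = 1/1.08·[0.7667·0.0000 + 0.2333·0.0000] = 0.0000; exercise value = 0.0000 ≤ continuation, so V_u = 0.0000
Node d (S = 97.75): continuation = 1/1.08·[0.7667·0.0000 + 0.2333·16.9125] = 3.6539; exercise value = 2.2500 ≤ continuation, so V_d = 3.6539
Node 0 (S = 115): continuation = 1/1.08·[0.7667·0.0000 + 0.2333·3.6539] = 0.7894; exercise value = 0.0000 ≤ continuation, so V_0 = 0.7894

€0.79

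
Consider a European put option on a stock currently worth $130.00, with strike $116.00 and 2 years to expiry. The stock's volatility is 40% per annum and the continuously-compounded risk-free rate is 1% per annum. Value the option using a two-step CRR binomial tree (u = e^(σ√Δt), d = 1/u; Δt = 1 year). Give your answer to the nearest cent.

$19.41

CRR parameters: u = e^(σ√Δt) = e^(0.4·√1) = 1.4918, d = 1/u = 0.6703
Per-period rate: rΔt = 0.01·1 = 0.01, so R = e^0.01 = 1.0101
Risk-neutral probability p = (e^0.01 − 0.6703)/(1.4918 − 0.6703) = 0.3397/0.8215 = 0.4135
Terminal stock prices: S_uu = 289.3, S_ud = 130, S_dd = 58.41
Terminal payoffs (K − S): max(-173.3, 0) = 0, max(-14, 0) = 0, max(57.59, 0) = 57.59
Node u (S = 193.9): V_u = e^(−0.01)·[0.4135·0.0000 + 0.5865·0.0000] = 0.0000
Node d (S = 87.14): V_d = e^(−0.01)·[0.4135·0.0000 + 0.5865·57.5872] = 33.4362
Node 0 (S = 130): V_0 = e^(−0.01)·[0.4135·0.0000 + 0.5865·33.4362] = 19.4137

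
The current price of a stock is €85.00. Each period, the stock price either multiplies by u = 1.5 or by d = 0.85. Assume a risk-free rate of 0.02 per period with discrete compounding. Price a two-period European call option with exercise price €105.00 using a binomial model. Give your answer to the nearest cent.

Risk-neutral probability p = (1 + 0.02 − 0.85)/(1.5 − 0.85) = 0.1700/0.6500 = 0.2615
Terminal stock prices: S_uu = 191.2, S_ud = 108.4, S_dd = 61.41
Terminal payoffs (S − K): max(86.25, 0) = 86.25, max(3.375, 0) = 3.375, max(-43.59, 0) = 0
Node u (S = 127.5): V_u = 1/1.02·[0.2615·86.2500 + 0.7385·3.3750] = 24.5588
Node d (S = 72.25): V_d = 1/1.02·[0.2615·3.3750 + 0.7385·0.0000] = 0.8654
Node 0 (S = 85): V_0 = 1/1.02·[0.2615·24.5588 + 0.7385·0.8654] = 6.9237

€6.92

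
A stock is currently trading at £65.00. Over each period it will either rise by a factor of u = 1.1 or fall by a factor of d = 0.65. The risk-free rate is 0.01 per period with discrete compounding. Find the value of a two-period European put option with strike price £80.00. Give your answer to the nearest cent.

£13.42

Risk-neutral probability p = (1 + 0.01 − 0.65)/(1.1 − 0.65) = 0.3600/0.4500 = 0.8000
Terminal stock prices: S_uu = 78.65, S_ud = 46.48, S_dd = 27.46
Terminal payoffs (K − S): max(1.35, 0) = 1.35, max(33.52, 0) = 33.52, max(52.54, 0) = 52.54
Node u (S = 71.5): V_u = 1/1.01·[0.8000·1.3500 + 0.2000·33.5250] = 7.7079
Node d (S = 42.25): V_d = 1/1.01·[0.8000·33.5250 + 0.2000·52.5375] = 36.9579
Node 0 (S = 65): V_0 = 1/1.01·[0.8000·7.7079 + 0.2000·36.9579] = 13.4237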